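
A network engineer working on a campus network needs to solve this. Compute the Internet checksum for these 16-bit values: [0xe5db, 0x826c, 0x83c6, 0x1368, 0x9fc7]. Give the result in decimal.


Given words: [0xe5db, 0x826c, 0x83c6, 0x1368, 0x9fc7]
Step 1: Sum all words
Raw sum = 58843 + 33388 + 33734 + 4968 + 40903 = 171836
Step 2: Fold carry: (40764 + 2) = 40766
One's complement = ~40766 & 0xFFFF = 24769

24769


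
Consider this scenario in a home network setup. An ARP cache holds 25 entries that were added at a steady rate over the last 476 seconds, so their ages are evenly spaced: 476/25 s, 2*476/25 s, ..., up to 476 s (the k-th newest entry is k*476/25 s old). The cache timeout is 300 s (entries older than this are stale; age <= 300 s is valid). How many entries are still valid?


Ages are k * 476/25 s for k = 1..25 (spacing = 19.0400 s).
Entry k is valid iff k * 476/25 <= 300 iff k <= 25 * 300 / 476 = 15.7563
n_valid = floor(15.7563) = 15
(n_stale = 25 - 15 = 10)

15


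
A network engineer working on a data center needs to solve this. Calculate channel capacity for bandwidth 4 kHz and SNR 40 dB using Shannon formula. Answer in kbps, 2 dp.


Given: B = 4 kHz, SNR = 40 dB
SNR linear = 10^(40/10) = 10000
1 + SNR = 10001
log2(10001) = 13.2878566418
C = 4 * 1000 * 13.2878566418 = 53151.4266 bps
C = 53.151427 kbps -> 53.15 kbps (2 dp)

53.15


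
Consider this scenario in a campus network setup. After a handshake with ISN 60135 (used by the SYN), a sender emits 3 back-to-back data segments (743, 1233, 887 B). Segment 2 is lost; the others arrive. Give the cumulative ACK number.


SYN uses sequence number 60135; first data byte = ISN + 1 = 60136.
Segment 1: SEQ = 60136, len = 743 B, covers [60136, 60878]
Segment 2: SEQ = 60879, len = 1233 B, covers [60879, 62111] [LOST]
Segment 3: SEQ = 62112, len = 887 B, covers [62112, 62998]
In-order data received: bytes [60136, 60878] (segments 1..1).
Segment 2 missing -> gap begins at byte 60879; later segments buffered out of order.
Cumulative ACK = next expected in-order byte = 60136 + 743 = 60879

60879


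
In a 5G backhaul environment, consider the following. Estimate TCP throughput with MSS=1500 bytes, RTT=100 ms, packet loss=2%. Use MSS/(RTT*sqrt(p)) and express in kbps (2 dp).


Given: MSS = 1500 bytes, RTT = 100 ms, loss = 2%
RTT in seconds = 100 / 1000 = 0.1
Loss rate = 2% = 0.02
sqrt(loss) = sqrt(0.02) = 0.141421356237
Throughput (bytes/s) = 1500 / (0.1 * 0.141421356237) = 106066.0172
Throughput (kbps) = 106066.0172 * 8 / 1000 = 848.528137 -> 848.53 kbps (2 dp)

848.53


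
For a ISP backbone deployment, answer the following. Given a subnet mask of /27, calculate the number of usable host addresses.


Given: subnet mask /27
Host bits = 32 - 27 = 5
Total addresses = 2^5 = 32
Usable hosts = 32 - 2 (network + broadcast) = 30

30


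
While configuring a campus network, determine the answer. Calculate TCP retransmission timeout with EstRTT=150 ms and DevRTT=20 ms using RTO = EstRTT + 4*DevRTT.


Given: EstRTT = 150 ms, DevRTT = 20 ms
Timeout = EstRTT + 4 * DevRTT
4 * DevRTT = 4 * 20 = 80
Timeout = 150 + 80 = 230 ms

230


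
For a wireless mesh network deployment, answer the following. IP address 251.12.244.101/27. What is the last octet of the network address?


Given: IP = 251.12.244.101, prefix = /27
Subnet mask = 255.255.255.224
Last octet of IP: 101
Last octet of mask: 224
Network last octet = 101 AND 224 = 96

96


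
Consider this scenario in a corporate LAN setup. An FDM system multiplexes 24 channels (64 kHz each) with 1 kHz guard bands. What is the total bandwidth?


Given: 24 channels, 64 kHz each, guard = 1 kHz
Channel bandwidth = 24 * 64 = 1536 kHz
Guard bands = 23 gaps * 1 kHz = 23 kHz
Total = 1536 + 23 = 1559 kHz

1559


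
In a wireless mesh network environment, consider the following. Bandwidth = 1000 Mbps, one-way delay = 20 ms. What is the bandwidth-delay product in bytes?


Given: bandwidth = 1000 Mbps, delay = 20 ms
BDP in bits = 1000 * 10^6 * 20 / 1000
BDP in bits = 20000000
BDP in bytes = 20000000 / 8 = 2500000

2500000


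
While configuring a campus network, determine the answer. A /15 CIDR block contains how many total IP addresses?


Given: CIDR prefix /15
Host bits = 32 - 15 = 17
Total addresses = 2^17 = 131072

131072


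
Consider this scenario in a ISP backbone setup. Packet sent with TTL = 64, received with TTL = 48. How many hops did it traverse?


Given: initial TTL = 64, received TTL = 48
Hops = initial TTL - received TTL
Hops = 64 - 48 = 16

16


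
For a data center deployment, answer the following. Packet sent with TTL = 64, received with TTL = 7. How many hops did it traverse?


Given: initial TTL = 64, received TTL = 7
Hops = initial TTL - received TTL
Hops = 64 - 7 = 57

57


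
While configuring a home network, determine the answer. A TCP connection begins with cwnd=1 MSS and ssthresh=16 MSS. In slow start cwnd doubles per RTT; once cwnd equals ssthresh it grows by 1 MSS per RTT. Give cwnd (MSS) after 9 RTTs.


RTT 0: cwnd = 1 MSS (initial)
RTT 1: cwnd = 2 MSS (slow start, doubled)
RTT 2: cwnd = 4 MSS (slow start, doubled)
RTT 3: cwnd = 8 MSS (slow start, doubled)
RTT 4: cwnd = 16 MSS (slow start, doubled)
RTT 5: cwnd = 17 MSS (congestion avoidance, +1)
RTT 6: cwnd = 18 MSS (congestion avoidance, +1)
RTT 7: cwnd = 19 MSS (congestion avoidance, +1)
RTT 8: cwnd = 20 MSS (congestion avoidance, +1)
RTT 9: cwnd = 21 MSS (congestion avoidance, +1)

21


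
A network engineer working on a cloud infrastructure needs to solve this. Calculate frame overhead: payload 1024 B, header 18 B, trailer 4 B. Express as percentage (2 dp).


Given: payload = 1024 B, header = 18 B, trailer = 4 B
Overhead bytes = header + trailer = 18 + 4 = 22
Total frame = payload + overhead = 1024 + 22 = 1046
Overhead % = 22 / 1046 * 100 = 2.1033% -> 2.10% (2 dp)

2.10


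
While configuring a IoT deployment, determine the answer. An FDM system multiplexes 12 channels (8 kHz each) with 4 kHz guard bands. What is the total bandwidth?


Given: 12 channels, 8 kHz each, guard = 4 kHz
Channel bandwidth = 12 * 8 = 96 kHz
Guard bands = 11 gaps * 4 kHz = 44 kHz
Total = 96 + 44 = 140 kHz

140


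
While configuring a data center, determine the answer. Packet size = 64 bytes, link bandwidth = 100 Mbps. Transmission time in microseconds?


Given: packet = 64 bytes, bandwidth = 100 Mbps
Packet in bits = 64 * 8 = 512 bits
Bandwidth = 100 * 10^6 = 100000000 bps
Time = 512 / 100000000 seconds
Time in us = 512 * 10^6 / 100000000 = 5.12

5.12


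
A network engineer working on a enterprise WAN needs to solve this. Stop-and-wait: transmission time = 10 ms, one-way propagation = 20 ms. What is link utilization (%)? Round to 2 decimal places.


Given: Ttrans = 10 ms, Tprop = 20 ms
RTT = 2 * Tprop = 2 * 20 = 40 ms
U = Ttrans / (Ttrans + RTT)
U = 10 / (10 + 40)
U = 10 / 50 = 0.2
U% = 20.00%

20.00


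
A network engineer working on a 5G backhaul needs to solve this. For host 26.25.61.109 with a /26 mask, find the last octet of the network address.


Given: IP = 26.25.61.109, prefix = /26
Subnet mask = 255.255.255.192
Last octet of IP: 109
Last octet of mask: 192
Network last octet = 109 AND 192 = 64

64


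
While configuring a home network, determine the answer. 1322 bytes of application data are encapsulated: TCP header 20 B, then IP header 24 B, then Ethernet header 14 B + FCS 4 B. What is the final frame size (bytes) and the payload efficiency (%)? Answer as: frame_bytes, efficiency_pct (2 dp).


TCP segment = 1322 + 20 = 1342 B
IP packet = 1342 + 24 = 1366 B
Ethernet frame = 1366 + 14 + 4 = 1384 B
Efficiency = app / frame = 1322 / 1384 = 0.955202 = 95.5202% -> 95.52% (2 dp)

1384, 95.52


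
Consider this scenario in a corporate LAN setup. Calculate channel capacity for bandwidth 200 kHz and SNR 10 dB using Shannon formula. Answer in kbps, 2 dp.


Given: B = 200 kHz, SNR = 10 dB
SNR linear = 10^(10/10) = 10
1 + SNR = 11
log2(11) = 3.4594316186
C = 200 * 1000 * 3.4594316186 = 691886.3237 bps
C = 691.886324 kbps -> 691.89 kbps (2 dp)

691.89


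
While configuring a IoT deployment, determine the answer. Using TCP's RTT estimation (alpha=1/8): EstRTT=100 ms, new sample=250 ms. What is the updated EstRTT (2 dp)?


Given: EstRTT = 100 ms, SampleRTT = 250 ms, alpha = 1/8
New EstRTT = (1 - alpha) * EstRTT + alpha * SampleRTT
(7/8) * 100 = 87.5
(1/8) * 250 = 31.25
New EstRTT = 87.5 + 31.25 = 118.75 ms -> 118.75 ms (2 dp)

118.75


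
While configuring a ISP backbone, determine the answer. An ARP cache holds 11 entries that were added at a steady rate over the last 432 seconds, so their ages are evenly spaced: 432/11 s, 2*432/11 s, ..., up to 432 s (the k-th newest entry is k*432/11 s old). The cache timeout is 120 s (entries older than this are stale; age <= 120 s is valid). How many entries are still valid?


Ages are k * 432/11 s for k = 1..11 (spacing = 39.2727 s).
Entry k is valid iff k * 432/11 <= 120 iff k <= 11 * 120 / 432 = 3.0556
n_valid = floor(3.0556) = 3
(n_stale = 11 - 3 = 8)

3


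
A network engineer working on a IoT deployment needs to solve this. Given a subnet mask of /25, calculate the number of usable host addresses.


Given: subnet mask /25
Host bits = 32 - 25 = 7
Total addresses = 2^7 = 128
Usable hosts = 128 - 2 (network + broadcast) = 126

126


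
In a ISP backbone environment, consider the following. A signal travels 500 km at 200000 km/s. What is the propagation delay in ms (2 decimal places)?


Given: distance = 500 km, speed = 200000 km/s
Delay = distance / speed = 500 / 200000 seconds
Delay in ms = 500 * 1000 / 200000
Delay = 2.5000 ms
Rounded to 2 dp = 2.50 ms

2.50


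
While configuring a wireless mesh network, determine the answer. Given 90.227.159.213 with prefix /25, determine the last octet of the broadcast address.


Given: IP = 90.227.159.213, prefix = /25
Host bits = 32 - 25 = 7
Network last octet = 213 AND mask = 128
Host part size = 2^7 - 1 = 127
Broadcast last octet = 128 OR 127 = 255

255


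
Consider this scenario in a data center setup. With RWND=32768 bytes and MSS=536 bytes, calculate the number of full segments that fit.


Given: RWND = 32768 bytes, MSS = 536 bytes
Full segments = floor(RWND / MSS)
Full segments = floor(32768 / 536)
Full segments = floor(61.1343) = 61

61


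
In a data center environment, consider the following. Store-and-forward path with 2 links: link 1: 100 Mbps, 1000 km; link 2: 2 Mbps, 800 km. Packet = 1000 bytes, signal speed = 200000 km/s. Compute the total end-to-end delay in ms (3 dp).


Packet = 1000 bytes = 8000 bits. Store-and-forward: sum (t_trans + t_prop) per link.
Link 1: t_trans = 8000/(100*10^6) s = 0.0800 ms; t_prop = 1000/200000 s = 5.0000 ms; subtotal = 5.0800 ms
Link 2: t_trans = 8000/(2*10^6) s = 4.0000 ms; t_prop = 800/200000 s = 4.0000 ms; subtotal = 8.0000 ms
End-to-end = 5.0800 + 8.0000 = 13.0800 ms -> 13.080 ms (3 dp)

13.080


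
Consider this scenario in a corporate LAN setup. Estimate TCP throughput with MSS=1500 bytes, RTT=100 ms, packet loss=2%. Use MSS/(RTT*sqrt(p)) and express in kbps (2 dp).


Given: MSS = 1500 bytes, RTT = 100 ms, loss = 2%
RTT in seconds = 100 / 1000 = 0.1
Loss rate = 2% = 0.02
sqrt(loss) = sqrt(0.02) = 0.141421356237
Throughput (bytes/s) = 1500 / (0.1 * 0.141421356237) = 106066.0172
Throughput (kbps) = 106066.0172 * 8 / 1000 = 848.528137 -> 848.53 kbps (2 dp)

848.53


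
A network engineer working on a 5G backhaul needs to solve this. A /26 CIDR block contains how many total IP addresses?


Given: CIDR prefix /26
Host bits = 32 - 26 = 6
Total addresses = 2^6 = 64

64


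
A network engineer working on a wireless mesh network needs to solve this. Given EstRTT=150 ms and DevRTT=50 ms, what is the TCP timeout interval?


Given: EstRTT = 150 ms, DevRTT = 50 ms
Timeout = EstRTT + 4 * DevRTT
4 * DevRTT = 4 * 50 = 200
Timeout = 150 + 200 = 350 ms

350


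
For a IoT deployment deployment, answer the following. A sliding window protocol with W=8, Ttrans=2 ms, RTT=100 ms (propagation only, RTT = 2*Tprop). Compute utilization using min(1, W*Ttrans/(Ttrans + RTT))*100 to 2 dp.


Given: W = 8, Ttrans = 2 ms, RTT = 100 ms (= 2 * Tprop, Tprop = 50 ms)
Cycle time = Ttrans + RTT = 2 + 100 = 102 ms (first packet sent until its ACK returns)
W * Ttrans = 8 * 2 = 16 ms of sending per cycle
W * Ttrans / (Ttrans + RTT) = 16 / 102 = 0.156863
U = min(1, 0.156863) = 0.156863
U% = 15.69%

15.69


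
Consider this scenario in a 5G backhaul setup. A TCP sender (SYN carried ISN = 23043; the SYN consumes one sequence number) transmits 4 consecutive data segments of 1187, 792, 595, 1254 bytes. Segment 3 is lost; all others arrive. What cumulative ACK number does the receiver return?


SYN uses sequence number 23043; first data byte = ISN + 1 = 23044.
Segment 1: SEQ = 23044, len = 1187 B, covers [23044, 24230]
Segment 2: SEQ = 24231, len = 792 B, covers [24231, 25022]
Segment 3: SEQ = 25023, len = 595 B, covers [25023, 25617] [LOST]
Segment 4: SEQ = 25618, len = 1254 B, covers [25618, 26871]
In-order data received: bytes [23044, 25022] (segments 1..2).
Segment 3 missing -> gap begins at byte 25023; later segments buffered out of order.
Cumulative ACK = next expected in-order byte = 23044 + 1187 + 792 = 25023

25023


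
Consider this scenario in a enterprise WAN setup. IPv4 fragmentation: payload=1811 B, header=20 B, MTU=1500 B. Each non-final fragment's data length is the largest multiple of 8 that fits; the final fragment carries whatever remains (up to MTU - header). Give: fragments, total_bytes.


Max data per non-final fragment = floor((MTU - header)/8)*8 = floor((1500 - 20)/8)*8 = floor(1480/8)*8 = 1480 B
Final fragment needs no 8-byte alignment: it can carry up to MTU - header = 1480 B
Non-final fragments needed = ceil((payload - 1480) / 1480) = ceil(331/1480) = ceil(0.2236) = 1
Number of fragments = 1 + 1 = 2
Fragment sizes (data): 1 * 1480 B + 331 B (last, 331 <= 1480 OK)
Total bytes sent = payload + n_frags * header = 1811 + 2*20 = 1811 + 40 = 1851 B

2, 1851


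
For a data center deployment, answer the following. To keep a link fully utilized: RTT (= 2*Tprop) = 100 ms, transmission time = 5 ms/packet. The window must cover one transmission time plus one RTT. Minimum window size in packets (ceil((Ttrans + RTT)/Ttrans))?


Given: Ttrans = 5 ms, RTT = 100 ms (= 2 * Tprop, Tprop = 50 ms)
Time until first ACK returns = Ttrans + RTT = 5 + 100 = 105 ms
Need W * Ttrans >= Ttrans + RTT  ->  W >= (Ttrans + RTT) / Ttrans
(Ttrans + RTT) / Ttrans = 105 / 5 = 21
W_min = ceil(21) = 21

21


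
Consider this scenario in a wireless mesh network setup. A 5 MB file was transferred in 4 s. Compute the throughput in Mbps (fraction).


Given: file = 5 MB, time = 4 s
File in Mb = 5 * 8 = 40 Mb
Throughput = 40 / 4 Mbps
Throughput = 10 Mbps

10


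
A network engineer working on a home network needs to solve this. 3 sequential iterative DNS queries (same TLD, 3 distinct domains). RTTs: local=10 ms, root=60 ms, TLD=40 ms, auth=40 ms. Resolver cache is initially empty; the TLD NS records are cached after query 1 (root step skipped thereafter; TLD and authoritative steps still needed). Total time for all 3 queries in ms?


Lookup 1 (cold cache): local + root + TLD + auth = 10 + 60 + 40 + 40 = 150 ms
Lookups 2..3 (TLD NS cached -> skip root; new domain -> still ask TLD and auth): local + TLD + auth = 10 + 40 + 40 = 90 ms each
Remaining 2 lookups: 2 * 90 = 180 ms
Total = 150 + 180 = 330 ms

330


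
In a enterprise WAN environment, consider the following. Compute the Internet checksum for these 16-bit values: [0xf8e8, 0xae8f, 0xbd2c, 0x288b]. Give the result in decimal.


Given words: [0xf8e8, 0xae8f, 0xbd2c, 0x288b]
Step 1: Sum all words
Raw sum = 63720 + 44687 + 48428 + 10379 = 167214
Step 2: Fold carry: (36142 + 2) = 36144
One's complement = ~36144 & 0xFFFF = 29391

29391


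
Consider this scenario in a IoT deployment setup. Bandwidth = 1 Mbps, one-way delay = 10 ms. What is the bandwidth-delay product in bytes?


Given: bandwidth = 1 Mbps, delay = 10 ms
BDP in bits = 1 * 10^6 * 10 / 1000
BDP in bits = 10000
BDP in bytes = 10000 / 8 = 1250

1250


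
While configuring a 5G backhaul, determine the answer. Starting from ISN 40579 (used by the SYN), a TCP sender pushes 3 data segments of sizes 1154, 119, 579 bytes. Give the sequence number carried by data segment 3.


The SYN occupies sequence number ISN = 40579, so the first data byte is ISN + 1 = 40580.
SEQ of data segment i = (ISN + 1) + sum of payload sizes of segments 1..i-1.
Segment 1: SEQ = 40580, payload = 1154 bytes
Segment 2: SEQ = 41734, payload = 119 bytes
Segment 3: SEQ = 41853, payload = 579 bytes
SEQ of segment 3 = 40580 + 1154 + 119 = 41853

41853


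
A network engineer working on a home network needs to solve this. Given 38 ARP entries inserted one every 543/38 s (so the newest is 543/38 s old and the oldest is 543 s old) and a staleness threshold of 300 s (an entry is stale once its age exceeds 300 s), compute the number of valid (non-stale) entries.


Ages are k * 543/38 s for k = 1..38 (spacing = 14.2895 s).
Entry k is valid iff k * 543/38 <= 300 iff k <= 38 * 300 / 543 = 20.9945
n_valid = floor(20.9945) = 20
(n_stale = 38 - 20 = 18)

20


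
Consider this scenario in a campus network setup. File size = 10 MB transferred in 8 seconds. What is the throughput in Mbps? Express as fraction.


Given: file = 10 MB, time = 8 s
File in Mb = 10 * 8 = 80 Mb
Throughput = 80 / 8 Mbps
Throughput = 10 Mbps

10


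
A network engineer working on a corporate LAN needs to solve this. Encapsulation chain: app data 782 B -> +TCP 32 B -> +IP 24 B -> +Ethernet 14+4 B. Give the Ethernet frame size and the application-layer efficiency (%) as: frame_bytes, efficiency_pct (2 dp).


TCP segment = 782 + 32 = 814 B
IP packet = 814 + 24 = 838 B
Ethernet frame = 838 + 14 + 4 = 856 B
Efficiency = app / frame = 782 / 856 = 0.913551 = 91.3551% -> 91.36% (2 dp)

856, 91.36


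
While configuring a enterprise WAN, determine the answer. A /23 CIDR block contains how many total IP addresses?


Given: CIDR prefix /23
Host bits = 32 - 23 = 9
Total addresses = 2^9 = 512

512


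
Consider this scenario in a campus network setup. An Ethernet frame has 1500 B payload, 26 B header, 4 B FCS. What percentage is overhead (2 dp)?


Given: payload = 1500 B, header = 26 B, trailer = 4 B
Overhead bytes = header + trailer = 26 + 4 = 30
Total frame = payload + overhead = 1500 + 30 = 1530
Overhead % = 30 / 1530 * 100 = 1.9608% -> 1.96% (2 dp)

1.96


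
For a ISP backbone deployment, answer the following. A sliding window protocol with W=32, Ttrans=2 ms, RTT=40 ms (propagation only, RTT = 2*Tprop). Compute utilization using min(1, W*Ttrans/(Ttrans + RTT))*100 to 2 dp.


Given: W = 32, Ttrans = 2 ms, RTT = 40 ms (= 2 * Tprop, Tprop = 20 ms)
Cycle time = Ttrans + RTT = 2 + 40 = 42 ms (first packet sent until its ACK returns)
W * Ttrans = 32 * 2 = 64 ms of sending per cycle
W * Ttrans / (Ttrans + RTT) = 64 / 42 = 1.523810
U = min(1, 1.523810) = 1.000000
U% = 100.00%

100.00


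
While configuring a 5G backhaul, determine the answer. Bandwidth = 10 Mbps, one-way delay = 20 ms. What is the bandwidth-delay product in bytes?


Given: bandwidth = 10 Mbps, delay = 20 ms
BDP in bits = 10 * 10^6 * 20 / 1000
BDP in bits = 200000
BDP in bytes = 200000 / 8 = 25000

25000


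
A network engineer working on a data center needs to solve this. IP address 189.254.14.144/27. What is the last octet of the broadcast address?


Given: IP = 189.254.14.144, prefix = /27
Host bits = 32 - 27 = 5
Network last octet = 144 AND mask = 128
Host part size = 2^5 - 1 = 31
Broadcast last octet = 128 OR 31 = 159

159


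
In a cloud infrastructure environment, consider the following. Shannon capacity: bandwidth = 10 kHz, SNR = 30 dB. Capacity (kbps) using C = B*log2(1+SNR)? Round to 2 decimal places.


Given: B = 10 kHz, SNR = 30 dB
SNR linear = 10^(30/10) = 1000
1 + SNR = 1001
log2(1001) = 9.9672262588
C = 10 * 1000 * 9.9672262588 = 99672.2626 bps
C = 99.672263 kbps -> 99.67 kbps (2 dp)

99.67


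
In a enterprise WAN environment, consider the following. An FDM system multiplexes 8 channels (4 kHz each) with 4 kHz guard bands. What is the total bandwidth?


Given: 8 channels, 4 kHz each, guard = 4 kHz
Channel bandwidth = 8 * 4 = 32 kHz
Guard bands = 7 gaps * 4 kHz = 28 kHz
Total = 32 + 28 = 60 kHz

60


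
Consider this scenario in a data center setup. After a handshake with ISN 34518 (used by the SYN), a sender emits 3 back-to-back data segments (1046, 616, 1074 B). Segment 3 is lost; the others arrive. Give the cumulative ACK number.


SYN uses sequence number 34518; first data byte = ISN + 1 = 34519.
Segment 1: SEQ = 34519, len = 1046 B, covers [34519, 35564]
Segment 2: SEQ = 35565, len = 616 B, covers [35565, 36180]
Segment 3: SEQ = 36181, len = 1074 B, covers [36181, 37254] [LOST]
In-order data received: bytes [34519, 36180] (segments 1..2).
Segment 3 missing -> gap begins at byte 36181.
Cumulative ACK = next expected in-order byte = 34519 + 1046 + 616 = 36181

36181


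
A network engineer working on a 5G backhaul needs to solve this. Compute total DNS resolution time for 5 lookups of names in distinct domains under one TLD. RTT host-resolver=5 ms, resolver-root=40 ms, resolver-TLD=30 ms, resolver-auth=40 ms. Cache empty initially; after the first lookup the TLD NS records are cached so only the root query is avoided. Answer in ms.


Lookup 1 (cold cache): local + root + TLD + auth = 5 + 40 + 30 + 40 = 115 ms
Lookups 2..5 (TLD NS cached -> skip root; new domain -> still ask TLD and auth): local + TLD + auth = 5 + 30 + 40 = 75 ms each
Remaining 4 lookups: 4 * 75 = 300 ms
Total = 115 + 300 = 415 ms

415


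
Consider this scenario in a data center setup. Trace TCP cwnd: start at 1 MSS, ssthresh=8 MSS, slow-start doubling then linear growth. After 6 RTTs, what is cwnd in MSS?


RTT 0: cwnd = 1 MSS (initial)
RTT 1: cwnd = 2 MSS (slow start, doubled)
RTT 2: cwnd = 4 MSS (slow start, doubled)
RTT 3: cwnd = 8 MSS (slow start, doubled)
RTT 4: cwnd = 9 MSS (congestion avoidance, +1)
RTT 5: cwnd = 10 MSS (congestion avoidance, +1)
RTT 6: cwnd = 11 MSS (congestion avoidance, +1)

11


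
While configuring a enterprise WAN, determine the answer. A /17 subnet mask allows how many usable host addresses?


Given: subnet mask /17
Host bits = 32 - 17 = 15
Total addresses = 2^15 = 32768
Usable hosts = 32768 - 2 (network + broadcast) = 32766

32766


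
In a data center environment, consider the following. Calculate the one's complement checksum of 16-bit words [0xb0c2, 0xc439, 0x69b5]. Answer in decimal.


Given words: [0xb0c2, 0xc439, 0x69b5]
Step 1: Sum all words
Raw sum = 45250 + 50233 + 27061 = 122544
Step 2: Fold carry: (57008 + 1) = 57009
One's complement = ~57009 & 0xFFFF = 8526

8526


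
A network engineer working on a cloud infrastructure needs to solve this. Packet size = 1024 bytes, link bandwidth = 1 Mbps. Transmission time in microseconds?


Given: packet = 1024 bytes, bandwidth = 1 Mbps
Packet in bits = 1024 * 8 = 8192 bits
Bandwidth = 1 * 10^6 = 1000000 bps
Time = 8192 / 1000000 seconds
Time in us = 8192 * 10^6 / 1000000 = 8192

8192


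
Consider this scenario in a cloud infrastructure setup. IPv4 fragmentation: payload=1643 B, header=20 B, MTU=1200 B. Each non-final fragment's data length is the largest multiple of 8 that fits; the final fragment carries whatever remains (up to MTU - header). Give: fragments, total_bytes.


Max data per non-final fragment = floor((MTU - header)/8)*8 = floor((1200 - 20)/8)*8 = floor(1180/8)*8 = 1176 B
Final fragment needs no 8-byte alignment: it can carry up to MTU - header = 1180 B
Non-final fragments needed = ceil((payload - 1180) / 1176) = ceil(463/1176) = ceil(0.3937) = 1
Number of fragments = 1 + 1 = 2
Fragment sizes (data): 1 * 1176 B + 467 B (last, 467 <= 1180 OK)
Total bytes sent = payload + n_frags * header = 1643 + 2*20 = 1643 + 40 = 1683 B

2, 1683


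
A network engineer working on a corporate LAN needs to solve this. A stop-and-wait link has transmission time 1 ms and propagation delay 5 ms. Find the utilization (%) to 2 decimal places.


Given: Ttrans = 1 ms, Tprop = 5 ms
RTT = 2 * Tprop = 2 * 5 = 10 ms
U = Ttrans / (Ttrans + RTT)
U = 1 / (1 + 10)
U = 1 / 11 = 0.090909
U% = 9.09%

9.09


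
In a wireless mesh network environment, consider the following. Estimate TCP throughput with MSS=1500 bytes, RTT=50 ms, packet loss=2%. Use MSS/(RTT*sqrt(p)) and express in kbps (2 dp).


Given: MSS = 1500 bytes, RTT = 50 ms, loss = 2%
RTT in seconds = 50 / 1000 = 0.05
Loss rate = 2% = 0.02
sqrt(loss) = sqrt(0.02) = 0.141421356237
Throughput (bytes/s) = 1500 / (0.05 * 0.141421356237) = 212132.0344
Throughput (kbps) = 212132.0344 * 8 / 1000 = 1697.056275 -> 1697.06 kbps (2 dp)

1697.06


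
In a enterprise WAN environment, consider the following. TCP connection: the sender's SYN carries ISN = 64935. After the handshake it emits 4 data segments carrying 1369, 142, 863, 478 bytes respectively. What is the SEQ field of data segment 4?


The SYN occupies sequence number ISN = 64935, so the first data byte is ISN + 1 = 64936.
SEQ of data segment i = (ISN + 1) + sum of payload sizes of segments 1..i-1.
Segment 1: SEQ = 64936, payload = 1369 bytes
Segment 2: SEQ = 66305, payload = 142 bytes
Segment 3: SEQ = 66447, payload = 863 bytes
Segment 4: SEQ = 67310, payload = 478 bytes
SEQ of segment 4 = 64936 + 1369 + 142 + 863 = 67310

67310


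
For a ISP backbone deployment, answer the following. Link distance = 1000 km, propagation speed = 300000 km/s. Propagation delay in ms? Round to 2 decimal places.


Given: distance = 1000 km, speed = 300000 km/s
Delay = distance / speed = 1000 / 300000 seconds
Delay in ms = 1000 * 1000 / 300000
Delay = 3.3333 ms
Rounded to 2 dp = 3.33 ms

3.33


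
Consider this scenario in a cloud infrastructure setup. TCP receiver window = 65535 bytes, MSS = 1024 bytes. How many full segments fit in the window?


Given: RWND = 65535 bytes, MSS = 1024 bytes
Full segments = floor(RWND / MSS)
Full segments = floor(65535 / 1024)
Full segments = floor(63.999) = 63

63


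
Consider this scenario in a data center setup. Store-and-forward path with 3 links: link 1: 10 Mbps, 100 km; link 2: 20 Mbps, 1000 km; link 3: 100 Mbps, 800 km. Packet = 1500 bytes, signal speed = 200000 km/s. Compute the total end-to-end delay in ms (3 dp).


Packet = 1500 bytes = 12000 bits. Store-and-forward: sum (t_trans + t_prop) per link.
Link 1: t_trans = 12000/(10*10^6) s = 1.2000 ms; t_prop = 100/200000 s = 0.5000 ms; subtotal = 1.7000 ms
Link 2: t_trans = 12000/(20*10^6) s = 0.6000 ms; t_prop = 1000/200000 s = 5.0000 ms; subtotal = 5.6000 ms
Link 3: t_trans = 12000/(100*10^6) s = 0.1200 ms; t_prop = 800/200000 s = 4.0000 ms; subtotal = 4.1200 ms
End-to-end = 1.7000 + 5.6000 + 4.1200 = 11.4200 ms -> 11.420 ms (3 dp)

11.420


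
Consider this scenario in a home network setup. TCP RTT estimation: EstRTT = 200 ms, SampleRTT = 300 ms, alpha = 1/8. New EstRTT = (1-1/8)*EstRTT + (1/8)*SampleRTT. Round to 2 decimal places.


Given: EstRTT = 200 ms, SampleRTT = 300 ms, alpha = 1/8
New EstRTT = (1 - alpha) * EstRTT + alpha * SampleRTT
(7/8) * 200 = 175
(1/8) * 300 = 37.5
New EstRTT = 175 + 37.5 = 212.5 ms -> 212.50 ms (2 dp)

212.50


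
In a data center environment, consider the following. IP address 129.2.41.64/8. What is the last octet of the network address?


Given: IP = 129.2.41.64, prefix = /8
Subnet mask = 255.0.0.0
Last octet of IP: 64
Last octet of mask: 0
Network last octet = 64 AND 0 = 0

0


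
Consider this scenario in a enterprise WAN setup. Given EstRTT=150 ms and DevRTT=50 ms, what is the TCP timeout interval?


Given: EstRTT = 150 ms, DevRTT = 50 ms
Timeout = EstRTT + 4 * DevRTT
4 * DevRTT = 4 * 50 = 200
Timeout = 150 + 200 = 350 ms

350


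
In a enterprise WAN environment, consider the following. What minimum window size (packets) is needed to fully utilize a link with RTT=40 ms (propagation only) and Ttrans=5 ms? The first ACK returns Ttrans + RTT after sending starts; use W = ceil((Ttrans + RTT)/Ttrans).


Given: Ttrans = 5 ms, RTT = 40 ms (= 2 * Tprop, Tprop = 20 ms)
Time until first ACK returns = Ttrans + RTT = 5 + 40 = 45 ms
Need W * Ttrans >= Ttrans + RTT  ->  W >= (Ttrans + RTT) / Ttrans
(Ttrans + RTT) / Ttrans = 45 / 5 = 9
W_min = ceil(9) = 9

9


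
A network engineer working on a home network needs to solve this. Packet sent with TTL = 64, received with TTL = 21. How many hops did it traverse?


Given: initial TTL = 64, received TTL = 21
Hops = initial TTL - received TTL
Hops = 64 - 21 = 43

43


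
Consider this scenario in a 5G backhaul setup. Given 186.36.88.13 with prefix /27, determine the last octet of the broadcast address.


Given: IP = 186.36.88.13, prefix = /27
Host bits = 32 - 27 = 5
Network last octet = 13 AND mask = 0
Host part size = 2^5 - 1 = 31
Broadcast last octet = 0 OR 31 = 31

31


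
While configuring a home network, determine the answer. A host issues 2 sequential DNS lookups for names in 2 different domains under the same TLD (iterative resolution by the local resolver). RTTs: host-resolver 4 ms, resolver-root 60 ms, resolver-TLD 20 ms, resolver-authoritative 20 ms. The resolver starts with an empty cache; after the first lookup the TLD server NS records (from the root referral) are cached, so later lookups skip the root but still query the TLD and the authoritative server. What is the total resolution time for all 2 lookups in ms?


Lookup 1 (cold cache): local + root + TLD + auth = 4 + 60 + 20 + 20 = 104 ms
Lookups 2..2 (TLD NS cached -> skip root; new domain -> still ask TLD and auth): local + TLD + auth = 4 + 20 + 20 = 44 ms each
Remaining 1 lookups: 1 * 44 = 44 ms
Total = 104 + 44 = 148 ms

148


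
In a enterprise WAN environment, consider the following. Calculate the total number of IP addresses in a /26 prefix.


Given: CIDR prefix /26
Host bits = 32 - 26 = 6
Total addresses = 2^6 = 64

64


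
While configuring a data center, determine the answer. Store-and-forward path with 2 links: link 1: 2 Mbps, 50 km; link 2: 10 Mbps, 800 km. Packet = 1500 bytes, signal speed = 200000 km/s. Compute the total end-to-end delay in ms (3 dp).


Packet = 1500 bytes = 12000 bits. Store-and-forward: sum (t_trans + t_prop) per link.
Link 1: t_trans = 12000/(2*10^6) s = 6.0000 ms; t_prop = 50/200000 s = 0.2500 ms; subtotal = 6.2500 ms
Link 2: t_trans = 12000/(10*10^6) s = 1.2000 ms; t_prop = 800/200000 s = 4.0000 ms; subtotal = 5.2000 ms
End-to-end = 6.2500 + 5.2000 = 11.4500 ms -> 11.450 ms (3 dp)

11.450


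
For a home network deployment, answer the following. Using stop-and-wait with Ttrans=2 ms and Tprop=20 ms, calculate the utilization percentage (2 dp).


Given: Ttrans = 2 ms, Tprop = 20 ms
RTT = 2 * Tprop = 2 * 20 = 40 ms
U = Ttrans / (Ttrans + RTT)
U = 2 / (2 + 40)
U = 2 / 42 = 0.047619
U% = 4.76%

4.76


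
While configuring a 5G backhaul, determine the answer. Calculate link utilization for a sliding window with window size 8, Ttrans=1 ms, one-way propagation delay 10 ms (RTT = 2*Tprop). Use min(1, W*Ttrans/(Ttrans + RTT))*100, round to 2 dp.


Given: W = 8, Ttrans = 1 ms, RTT = 20 ms (= 2 * Tprop, Tprop = 10 ms)
Cycle time = Ttrans + RTT = 1 + 20 = 21 ms (first packet sent until its ACK returns)
W * Ttrans = 8 * 1 = 8 ms of sending per cycle
W * Ttrans / (Ttrans + RTT) = 8 / 21 = 0.380952
U = min(1, 0.380952) = 0.380952
U% = 38.10%

38.10


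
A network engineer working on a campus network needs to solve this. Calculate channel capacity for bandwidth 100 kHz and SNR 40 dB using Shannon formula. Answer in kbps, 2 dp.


Given: B = 100 kHz, SNR = 40 dB
SNR linear = 10^(40/10) = 10000
1 + SNR = 10001
log2(10001) = 13.2878566418
C = 100 * 1000 * 13.2878566418 = 1328785.6642 bps
C = 1328.785664 kbps -> 1328.79 kbps (2 dp)

1328.79


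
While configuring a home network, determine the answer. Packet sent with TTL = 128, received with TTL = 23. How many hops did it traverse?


Given: initial TTL = 128, received TTL = 23
Hops = initial TTL - received TTL
Hops = 128 - 23 = 105

105


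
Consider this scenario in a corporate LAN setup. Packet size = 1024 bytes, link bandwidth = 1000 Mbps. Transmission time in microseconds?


Given: packet = 1024 bytes, bandwidth = 1000 Mbps
Packet in bits = 1024 * 8 = 8192 bits
Bandwidth = 1000 * 10^6 = 1000000000 bps
Time = 8192 / 1000000000 seconds
Time in us = 8192 * 10^6 / 1000000000 = 8.192

8.192


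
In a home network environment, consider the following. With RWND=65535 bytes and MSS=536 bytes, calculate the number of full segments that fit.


Given: RWND = 65535 bytes, MSS = 536 bytes
Full segments = floor(RWND / MSS)
Full segments = floor(65535 / 536)
Full segments = floor(122.2668) = 122

122


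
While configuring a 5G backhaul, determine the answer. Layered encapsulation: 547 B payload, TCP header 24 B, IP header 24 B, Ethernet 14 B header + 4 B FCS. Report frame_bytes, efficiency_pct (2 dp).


TCP segment = 547 + 24 = 571 B
IP packet = 571 + 24 = 595 B
Ethernet frame = 595 + 14 + 4 = 613 B
Efficiency = app / frame = 547 / 613 = 0.892333 = 89.2333% -> 89.23% (2 dp)

613, 89.23


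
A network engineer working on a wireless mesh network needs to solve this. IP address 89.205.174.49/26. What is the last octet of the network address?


Given: IP = 89.205.174.49, prefix = /26
Subnet mask = 255.255.255.192
Last octet of IP: 49
Last octet of mask: 192
Network last octet = 49 AND 192 = 0

0


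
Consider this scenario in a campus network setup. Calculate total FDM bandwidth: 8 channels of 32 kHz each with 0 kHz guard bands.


Given: 8 channels, 32 kHz each, guard = 0 kHz
Channel bandwidth = 8 * 32 = 256 kHz
Guard bands = 7 gaps * 0 kHz = 0 kHz
Total = 256 + 0 = 256 kHz

256


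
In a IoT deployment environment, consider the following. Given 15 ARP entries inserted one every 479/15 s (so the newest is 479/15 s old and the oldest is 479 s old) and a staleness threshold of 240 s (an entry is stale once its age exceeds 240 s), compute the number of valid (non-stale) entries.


Ages are k * 479/15 s for k = 1..15 (spacing = 31.9333 s).
Entry k is valid iff k * 479/15 <= 240 iff k <= 15 * 240 / 479 = 7.5157
n_valid = floor(7.5157) = 7
(n_stale = 15 - 7 = 8)

7


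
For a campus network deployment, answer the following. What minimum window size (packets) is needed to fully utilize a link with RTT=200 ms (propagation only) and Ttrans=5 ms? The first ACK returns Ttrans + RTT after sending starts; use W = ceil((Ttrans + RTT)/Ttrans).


Given: Ttrans = 5 ms, RTT = 200 ms (= 2 * Tprop, Tprop = 100 ms)
Time until first ACK returns = Ttrans + RTT = 5 + 200 = 205 ms
Need W * Ttrans >= Ttrans + RTT  ->  W >= (Ttrans + RTT) / Ttrans
(Ttrans + RTT) / Ttrans = 205 / 5 = 41
W_min = ceil(41) = 41

41


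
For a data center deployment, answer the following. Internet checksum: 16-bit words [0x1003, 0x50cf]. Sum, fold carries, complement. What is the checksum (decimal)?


Given words: [0x1003, 0x50cf]
Step 1: Sum all words
Raw sum = 4099 + 20687 = 24786
One's complement = ~24786 & 0xFFFF = 40749

40749


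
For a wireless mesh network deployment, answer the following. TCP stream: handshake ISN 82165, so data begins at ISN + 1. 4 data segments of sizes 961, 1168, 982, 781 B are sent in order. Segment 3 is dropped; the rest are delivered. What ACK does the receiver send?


SYN uses sequence number 82165; first data byte = ISN + 1 = 82166.
Segment 1: SEQ = 82166, len = 961 B, covers [82166, 83126]
Segment 2: SEQ = 83127, len = 1168 B, covers [83127, 84294]
Segment 3: SEQ = 84295, len = 982 B, covers [84295, 85276] [LOST]
Segment 4: SEQ = 85277, len = 781 B, covers [85277, 86057]
In-order data received: bytes [82166, 84294] (segments 1..2).
Segment 3 missing -> gap begins at byte 84295; later segments buffered out of order.
Cumulative ACK = next expected in-order byte = 82166 + 961 + 1168 = 84295

84295


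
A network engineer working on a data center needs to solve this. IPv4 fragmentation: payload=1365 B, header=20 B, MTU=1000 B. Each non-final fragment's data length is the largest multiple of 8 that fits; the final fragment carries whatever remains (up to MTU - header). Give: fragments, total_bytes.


Max data per non-final fragment = floor((MTU - header)/8)*8 = floor((1000 - 20)/8)*8 = floor(980/8)*8 = 976 B
Final fragment needs no 8-byte alignment: it can carry up to MTU - header = 980 B
Non-final fragments needed = ceil((payload - 980) / 976) = ceil(385/976) = ceil(0.3945) = 1
Number of fragments = 1 + 1 = 2
Fragment sizes (data): 1 * 976 B + 389 B (last, 389 <= 980 OK)
Total bytes sent = payload + n_frags * header = 1365 + 2*20 = 1365 + 40 = 1405 B

2, 1405


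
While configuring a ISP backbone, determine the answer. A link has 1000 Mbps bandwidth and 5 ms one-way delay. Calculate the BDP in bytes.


Given: bandwidth = 1000 Mbps, delay = 5 ms
BDP in bits = 1000 * 10^6 * 5 / 1000
BDP in bits = 5000000
BDP in bytes = 5000000 / 8 = 625000

625000


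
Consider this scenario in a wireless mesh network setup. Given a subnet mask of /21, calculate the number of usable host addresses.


Given: subnet mask /21
Host bits = 32 - 21 = 11
Total addresses = 2^11 = 2048
Usable hosts = 2048 - 2 (network + broadcast) = 2046

2046


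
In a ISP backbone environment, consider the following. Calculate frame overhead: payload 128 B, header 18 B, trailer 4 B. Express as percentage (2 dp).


Given: payload = 128 B, header = 18 B, trailer = 4 B
Overhead bytes = header + trailer = 18 + 4 = 22
Total frame = payload + overhead = 128 + 22 = 150
Overhead % = 22 / 150 * 100 = 14.6667% -> 14.67% (2 dp)

14.67


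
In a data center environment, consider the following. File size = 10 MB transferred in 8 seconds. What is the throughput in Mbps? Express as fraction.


Given: file = 10 MB, time = 8 s
File in Mb = 10 * 8 = 80 Mb
Throughput = 80 / 8 Mbps
Throughput = 10 Mbps

10


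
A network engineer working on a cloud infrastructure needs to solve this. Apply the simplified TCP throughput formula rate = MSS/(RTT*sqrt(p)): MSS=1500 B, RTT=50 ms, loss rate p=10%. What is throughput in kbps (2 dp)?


Given: MSS = 1500 bytes, RTT = 50 ms, loss = 10%
RTT in seconds = 50 / 1000 = 0.05
Loss rate = 10% = 0.1
sqrt(loss) = sqrt(0.1) = 0.316227766017
Throughput (bytes/s) = 1500 / (0.05 * 0.316227766017) = 94868.3298
Throughput (kbps) = 94868.3298 * 8 / 1000 = 758.946638 -> 758.95 kbps (2 dp)

758.95


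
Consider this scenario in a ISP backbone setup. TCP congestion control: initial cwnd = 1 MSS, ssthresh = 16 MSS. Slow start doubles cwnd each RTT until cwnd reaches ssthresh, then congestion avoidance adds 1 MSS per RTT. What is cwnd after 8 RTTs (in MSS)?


RTT 0: cwnd = 1 MSS (initial)
RTT 1: cwnd = 2 MSS (slow start, doubled)
RTT 2: cwnd = 4 MSS (slow start, doubled)
RTT 3: cwnd = 8 MSS (slow start, doubled)
RTT 4: cwnd = 16 MSS (slow start, doubled)
RTT 5: cwnd = 17 MSS (congestion avoidance, +1)
RTT 6: cwnd = 18 MSS (congestion avoidance, +1)
RTT 7: cwnd = 19 MSS (congestion avoidance, +1)
RTT 8: cwnd = 20 MSS (congestion avoidance, +1)

20


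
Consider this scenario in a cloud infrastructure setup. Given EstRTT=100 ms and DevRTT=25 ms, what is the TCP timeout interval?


Given: EstRTT = 100 ms, DevRTT = 25 ms
Timeout = EstRTT + 4 * DevRTT
4 * DevRTT = 4 * 25 = 100
Timeout = 100 + 100 = 200 ms

200


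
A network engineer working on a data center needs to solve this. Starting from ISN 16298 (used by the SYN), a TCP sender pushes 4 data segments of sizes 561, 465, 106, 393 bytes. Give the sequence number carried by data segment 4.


The SYN occupies sequence number ISN = 16298, so the first data byte is ISN + 1 = 16299.
SEQ of data segment i = (ISN + 1) + sum of payload sizes of segments 1..i-1.
Segment 1: SEQ = 16299, payload = 561 bytes
Segment 2: SEQ = 16860, payload = 465 bytes
Segment 3: SEQ = 17325, payload = 106 bytes
Segment 4: SEQ = 17431, payload = 393 bytes
SEQ of segment 4 = 16299 + 561 + 465 + 106 = 17431

17431
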